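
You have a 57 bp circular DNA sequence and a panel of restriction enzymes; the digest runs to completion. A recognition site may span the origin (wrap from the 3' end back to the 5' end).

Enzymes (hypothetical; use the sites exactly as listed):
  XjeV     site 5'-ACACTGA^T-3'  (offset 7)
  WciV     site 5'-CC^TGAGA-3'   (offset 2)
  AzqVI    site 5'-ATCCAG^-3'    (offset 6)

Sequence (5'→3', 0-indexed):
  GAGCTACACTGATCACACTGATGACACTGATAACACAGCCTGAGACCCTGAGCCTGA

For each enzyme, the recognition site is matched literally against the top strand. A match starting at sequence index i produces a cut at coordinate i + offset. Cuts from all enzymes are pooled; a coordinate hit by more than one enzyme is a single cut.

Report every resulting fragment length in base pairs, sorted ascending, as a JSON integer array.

Per-enzyme occurrences:
  XjeV (ACACTGAT, off=7): starts [5, 14, 23] → cuts [12, 21, 30]
  WciV (CCTGAGA, off=2): starts [38, 52] → cuts [40, 54]
  AzqVI (ATCCAG, off=6): no sites

All cut coordinates (distinct, sorted): [12, 21, 30, 40, 54]

Fragment lengths:
  12→21: 9 bp
  21→30: 9 bp
  30→40: 10 bp
  40→54: 14 bp
  54→12 (wrap): 57-54+12 = 15 bp

[9,9,10,14,15]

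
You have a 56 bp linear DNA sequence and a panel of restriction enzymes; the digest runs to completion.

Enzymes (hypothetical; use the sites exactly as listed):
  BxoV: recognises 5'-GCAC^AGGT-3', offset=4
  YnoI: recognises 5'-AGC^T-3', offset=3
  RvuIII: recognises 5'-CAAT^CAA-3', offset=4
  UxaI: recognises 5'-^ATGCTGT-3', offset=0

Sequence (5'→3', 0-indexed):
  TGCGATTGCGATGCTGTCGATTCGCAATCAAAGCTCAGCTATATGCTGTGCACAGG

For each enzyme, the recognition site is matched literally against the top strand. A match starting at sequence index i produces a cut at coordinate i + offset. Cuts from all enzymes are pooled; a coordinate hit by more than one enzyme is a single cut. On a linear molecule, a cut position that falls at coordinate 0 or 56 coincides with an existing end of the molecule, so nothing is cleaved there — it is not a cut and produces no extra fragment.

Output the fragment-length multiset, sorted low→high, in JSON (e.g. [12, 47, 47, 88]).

[3,5,6,10,14,18]

Scan for sites:
  BxoV (GCACAGGT, off=4): no sites
  YnoI (AGCT, off=3): starts [31, 36] → cuts [34, 39]
  RvuIII (CAATCAA, off=4): starts [24] → cuts [28]
  UxaI (ATGCTGT, off=0): starts [10, 42] → cuts [10, 42]

All cut coordinates (distinct, sorted): [10, 28, 34, 39, 42]

Fragment lengths:
  [0,10): 10 bp
  [10,28): 18 bp
  [28,34): 6 bp
  [34,39): 5 bp
  [39,42): 3 bp
  [42,56): 14 bp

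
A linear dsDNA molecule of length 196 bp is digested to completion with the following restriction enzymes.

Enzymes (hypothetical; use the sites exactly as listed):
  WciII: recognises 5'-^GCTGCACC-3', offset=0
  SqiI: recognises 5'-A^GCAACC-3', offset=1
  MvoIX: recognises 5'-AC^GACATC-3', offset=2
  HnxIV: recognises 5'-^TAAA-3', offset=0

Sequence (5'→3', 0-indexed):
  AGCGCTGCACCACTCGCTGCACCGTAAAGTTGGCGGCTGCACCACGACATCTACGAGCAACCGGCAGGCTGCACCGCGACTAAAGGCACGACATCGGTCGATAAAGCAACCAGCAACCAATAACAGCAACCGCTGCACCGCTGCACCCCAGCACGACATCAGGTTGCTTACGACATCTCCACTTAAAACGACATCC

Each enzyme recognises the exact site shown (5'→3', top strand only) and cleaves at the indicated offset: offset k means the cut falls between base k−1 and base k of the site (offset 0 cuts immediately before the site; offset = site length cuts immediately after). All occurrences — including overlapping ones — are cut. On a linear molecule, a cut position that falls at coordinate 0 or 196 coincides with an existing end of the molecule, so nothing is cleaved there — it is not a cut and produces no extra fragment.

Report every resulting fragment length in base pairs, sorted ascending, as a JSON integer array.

Scan for sites:
  WciII GCTGCACC/0: at [3, 15, 35, 67, 131, 139] ⇒ [3, 15, 35, 67, 131, 139]
  SqiI AGCAACC/1: at [55, 104, 111, 124] ⇒ [56, 105, 112, 125]
  MvoIX ACGACATC/2: at [43, 87, 152, 169, 187] ⇒ [45, 89, 154, 171, 189]
  HnxIV TAAA/0: at [24, 80, 101, 183] ⇒ [24, 80, 101, 183]

Pooled cuts: [3, 15, 24, 35, 45, 56, 67, 80, 89, 101, 105, 112, 125, 131, 139, 154, 171, 183, 189]

Fragment lengths:
  [0,3): 3 bp
  [3,15): 12 bp
  [15,24): 9 bp
  [24,35): 11 bp
  [35,45): 10 bp
  [45,56): 11 bp
  [56,67): 11 bp
  [67,80): 13 bp
  [80,89): 9 bp
  [89,101): 12 bp
  [101,105): 4 bp
  [105,112): 7 bp
  [112,125): 13 bp
  [125,131): 6 bp
  [131,139): 8 bp
  [139,154): 15 bp
  [154,171): 17 bp
  [171,183): 12 bp
  [183,189): 6 bp
  [189,196): 7 bp

[3,4,6,6,7,7,8,9,9,10,11,11,11,12,12,12,13,13,15,17]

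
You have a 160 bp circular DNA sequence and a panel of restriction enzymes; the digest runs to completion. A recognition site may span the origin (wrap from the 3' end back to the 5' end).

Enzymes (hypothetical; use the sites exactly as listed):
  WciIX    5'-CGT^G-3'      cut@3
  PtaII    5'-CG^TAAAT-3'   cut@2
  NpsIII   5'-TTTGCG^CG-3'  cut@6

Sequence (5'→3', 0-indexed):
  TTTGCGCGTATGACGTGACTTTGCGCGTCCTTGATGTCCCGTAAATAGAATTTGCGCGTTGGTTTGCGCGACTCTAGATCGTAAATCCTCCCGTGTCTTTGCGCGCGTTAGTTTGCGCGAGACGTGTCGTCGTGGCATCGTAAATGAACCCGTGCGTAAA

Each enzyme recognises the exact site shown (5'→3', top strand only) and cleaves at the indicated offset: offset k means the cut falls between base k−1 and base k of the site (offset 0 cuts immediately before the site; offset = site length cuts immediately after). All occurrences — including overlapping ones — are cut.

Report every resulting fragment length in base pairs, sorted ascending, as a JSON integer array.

[3,7,8,8,9,9,10,10,12,13,13,13,14,15,16]

Scan for sites:
  WciIX CGTG/3: at [13, 91, 122, 130, 150] ⇒ [16, 94, 125, 133, 153]
  PtaII CGTAAAT/2: at [39, 79, 138, 154] ⇒ [41, 81, 140, 156]
  NpsIII TTTGCGCG/6: at [0, 19, 50, 62, 97, 111] ⇒ [6, 25, 56, 68, 103, 117]

All cut coordinates (distinct, sorted): [6, 16, 25, 41, 56, 68, 81, 94, 103, 117, 125, 133, 140, 153, 156]

Fragments:
  6→16: 10 bp
  16→25: 9 bp
  25→41: 16 bp
  41→56: 15 bp
  56→68: 12 bp
  68→81: 13 bp
  81→94: 13 bp
  94→103: 9 bp
  103→117: 14 bp
  117→125: 8 bp
  125→133: 8 bp
  133→140: 7 bp
  140→153: 13 bp
  153→156: 3 bp
  156→6 (wrap): 160-156+6 = 10 bp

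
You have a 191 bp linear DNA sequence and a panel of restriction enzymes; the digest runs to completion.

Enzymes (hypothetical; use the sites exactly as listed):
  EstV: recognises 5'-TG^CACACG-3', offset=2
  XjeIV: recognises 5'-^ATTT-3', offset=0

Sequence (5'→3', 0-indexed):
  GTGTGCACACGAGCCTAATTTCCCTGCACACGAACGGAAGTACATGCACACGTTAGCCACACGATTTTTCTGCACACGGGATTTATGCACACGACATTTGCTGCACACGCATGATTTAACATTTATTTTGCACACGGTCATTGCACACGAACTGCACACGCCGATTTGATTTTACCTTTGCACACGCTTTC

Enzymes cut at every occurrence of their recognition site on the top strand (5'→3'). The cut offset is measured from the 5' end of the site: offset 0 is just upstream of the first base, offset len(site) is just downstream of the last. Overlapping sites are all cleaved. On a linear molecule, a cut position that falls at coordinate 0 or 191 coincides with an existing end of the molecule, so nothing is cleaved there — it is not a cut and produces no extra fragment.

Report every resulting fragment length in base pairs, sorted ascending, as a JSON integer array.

Scan for sites:
  EstV TGCACACG/2: at [3, 24, 44, 70, 85, 101, 128, 141, 152, 178] ⇒ [5, 26, 46, 72, 87, 103, 130, 143, 154, 180]
  XjeIV ATTT/0: at [17, 63, 80, 95, 113, 120, 124, 163, 168] ⇒ [17, 63, 80, 95, 113, 120, 124, 163, 168]

Pooled cuts: [5, 17, 26, 46, 63, 72, 80, 87, 95, 103, 113, 120, 124, 130, 143, 154, 163, 168, 180]

Fragments:
  [0,5): 5 bp
  [5,17): 12 bp
  [17,26): 9 bp
  [26,46): 20 bp
  [46,63): 17 bp
  [63,72): 9 bp
  [72,80): 8 bp
  [80,87): 7 bp
  [87,95): 8 bp
  [95,103): 8 bp
  [103,113): 10 bp
  [113,120): 7 bp
  [120,124): 4 bp
  [124,130): 6 bp
  [130,143): 13 bp
  [143,154): 11 bp
  [154,163): 9 bp
  [163,168): 5 bp
  [168,180): 12 bp
  [180,191): 11 bp

[4,5,5,6,7,7,8,8,8,9,9,9,10,11,11,12,12,13,17,20]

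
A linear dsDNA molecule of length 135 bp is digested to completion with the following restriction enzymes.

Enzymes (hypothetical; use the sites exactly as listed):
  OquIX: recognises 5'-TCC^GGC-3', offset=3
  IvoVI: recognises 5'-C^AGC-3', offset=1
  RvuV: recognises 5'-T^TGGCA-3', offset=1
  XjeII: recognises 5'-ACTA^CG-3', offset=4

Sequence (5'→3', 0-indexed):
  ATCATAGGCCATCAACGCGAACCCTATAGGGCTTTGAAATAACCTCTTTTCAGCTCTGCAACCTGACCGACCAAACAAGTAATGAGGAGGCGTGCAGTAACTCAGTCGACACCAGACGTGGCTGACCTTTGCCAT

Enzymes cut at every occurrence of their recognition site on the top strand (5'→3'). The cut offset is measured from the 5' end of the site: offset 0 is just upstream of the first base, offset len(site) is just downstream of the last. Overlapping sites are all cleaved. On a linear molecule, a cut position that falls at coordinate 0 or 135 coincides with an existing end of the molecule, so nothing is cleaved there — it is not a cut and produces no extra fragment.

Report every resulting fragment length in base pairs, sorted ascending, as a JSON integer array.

Site scan:
  OquIX (TCCGGC, off=3): no sites
  IvoVI (CAGC, off=1): starts [50] → cuts [51]
  RvuV (TTGGCA, off=1): no sites
  XjeII (ACTACG, off=4): no sites

All cut coordinates (distinct, sorted): [51]

Fragments:
  [0,51): 51 bp
  [51,135): 84 bp

[51,84]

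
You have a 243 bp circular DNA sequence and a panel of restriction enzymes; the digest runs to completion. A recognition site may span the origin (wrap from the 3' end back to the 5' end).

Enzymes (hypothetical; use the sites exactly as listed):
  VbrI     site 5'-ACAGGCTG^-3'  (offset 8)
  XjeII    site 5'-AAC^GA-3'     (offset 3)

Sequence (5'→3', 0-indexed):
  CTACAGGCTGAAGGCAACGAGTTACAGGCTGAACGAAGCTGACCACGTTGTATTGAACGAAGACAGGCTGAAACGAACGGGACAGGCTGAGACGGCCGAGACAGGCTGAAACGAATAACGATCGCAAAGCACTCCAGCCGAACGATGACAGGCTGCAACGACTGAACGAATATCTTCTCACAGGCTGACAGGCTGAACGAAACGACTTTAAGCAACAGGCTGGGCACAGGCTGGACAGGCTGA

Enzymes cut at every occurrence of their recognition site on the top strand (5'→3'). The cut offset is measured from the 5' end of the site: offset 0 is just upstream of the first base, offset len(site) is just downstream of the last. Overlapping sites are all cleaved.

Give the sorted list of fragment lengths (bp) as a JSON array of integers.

Scan for sites:
  VbrI ACAGGCTG/8: at [2, 23, 62, 81, 100, 147, 179, 187, 214, 225, 234] ⇒ [10, 31, 70, 89, 108, 155, 187, 195, 222, 233, 242]
  XjeII AACGA/3: at [15, 31, 55, 71, 109, 116, 140, 156, 164, 195, 200] ⇒ [18, 34, 58, 74, 112, 119, 143, 159, 167, 198, 203]

Pooled cuts: [10, 18, 31, 34, 58, 70, 74, 89, 108, 112, 119, 143, 155, 159, 167, 187, 195, 198, 203, 222, 233, 242]

Fragments:
  10→18: 8 bp
  18→31: 13 bp
  31→34: 3 bp
  34→58: 24 bp
  58→70: 12 bp
  70→74: 4 bp
  74→89: 15 bp
  89→108: 19 bp
  108→112: 4 bp
  112→119: 7 bp
  119→143: 24 bp
  143→155: 12 bp
  155→159: 4 bp
  159→167: 8 bp
  167→187: 20 bp
  187→195: 8 bp
  195→198: 3 bp
  198→203: 5 bp
  203→222: 19 bp
  222→233: 11 bp
  233→242: 9 bp
  242→10 (wrap): 243-242+10 = 11 bp

[3,3,4,4,4,5,7,8,8,8,9,11,11,12,12,13,15,19,19,20,24,24]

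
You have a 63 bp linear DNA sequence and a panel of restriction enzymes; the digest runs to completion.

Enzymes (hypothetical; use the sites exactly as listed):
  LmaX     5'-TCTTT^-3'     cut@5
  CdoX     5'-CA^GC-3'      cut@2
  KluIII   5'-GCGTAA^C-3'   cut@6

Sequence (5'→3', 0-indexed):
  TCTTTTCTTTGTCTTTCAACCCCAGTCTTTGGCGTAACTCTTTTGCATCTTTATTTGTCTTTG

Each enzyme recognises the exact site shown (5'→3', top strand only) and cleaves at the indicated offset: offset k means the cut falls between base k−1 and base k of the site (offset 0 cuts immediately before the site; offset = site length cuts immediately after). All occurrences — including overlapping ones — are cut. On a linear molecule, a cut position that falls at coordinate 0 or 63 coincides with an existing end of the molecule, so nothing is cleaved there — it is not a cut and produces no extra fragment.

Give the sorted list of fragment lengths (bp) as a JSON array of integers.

[1,5,5,6,6,7,9,10,14]

Site scan:
  LmaX (TCTTT, off=5): starts [0, 5, 11, 25, 38, 47, 57] → cuts [5, 10, 16, 30, 43, 52, 62]
  CdoX (CAGC, off=2): no sites
  KluIII (GCGTAAC, off=6): starts [31] → cuts [37]

All cut coordinates (distinct, sorted): [5, 10, 16, 30, 37, 43, 52, 62]

Fragments:
  [0,5): 5 bp
  [5,10): 5 bp
  [10,16): 6 bp
  [16,30): 14 bp
  [30,37): 7 bp
  [37,43): 6 bp
  [43,52): 9 bp
  [52,62): 10 bp
  [62,63): 1 bp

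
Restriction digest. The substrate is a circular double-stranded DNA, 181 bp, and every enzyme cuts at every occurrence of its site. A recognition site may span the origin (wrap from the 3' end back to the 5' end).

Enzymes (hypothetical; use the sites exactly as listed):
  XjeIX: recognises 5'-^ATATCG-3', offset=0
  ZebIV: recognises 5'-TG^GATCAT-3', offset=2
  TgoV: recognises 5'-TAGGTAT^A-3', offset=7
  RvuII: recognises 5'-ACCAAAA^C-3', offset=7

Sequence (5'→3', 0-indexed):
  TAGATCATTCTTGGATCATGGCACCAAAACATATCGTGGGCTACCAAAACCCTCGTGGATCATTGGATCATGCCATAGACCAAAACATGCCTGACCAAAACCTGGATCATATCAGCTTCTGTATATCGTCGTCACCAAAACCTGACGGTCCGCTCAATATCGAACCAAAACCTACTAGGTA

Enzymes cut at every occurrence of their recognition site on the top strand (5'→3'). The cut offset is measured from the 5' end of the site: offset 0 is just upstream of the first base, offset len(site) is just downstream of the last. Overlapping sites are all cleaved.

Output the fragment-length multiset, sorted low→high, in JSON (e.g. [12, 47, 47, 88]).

[1,4,8,8,12,12,14,15,16,16,18,18,19,20]

Scan for sites:
  XjeIX (ATATCG, off=0): starts [30, 122, 156] → cuts [30, 122, 156]
  ZebIV (TGGATCAT, off=2): starts [11, 55, 63, 102] → cuts [13, 57, 65, 104]
  TgoV (TAGGTATA, off=7): starts [175] → cuts [1]
  RvuII (ACCAAAAC, off=7): starts [22, 42, 78, 93, 133, 163] → cuts [29, 49, 85, 100, 140, 170]

Pooled cuts: [1, 13, 29, 30, 49, 57, 65, 85, 100, 104, 122, 140, 156, 170]

Fragment lengths:
  1→13: 12 bp
  13→29: 16 bp
  29→30: 1 bp
  30→49: 19 bp
  49→57: 8 bp
  57→65: 8 bp
  65→85: 20 bp
  85→100: 15 bp
  100→104: 4 bp
  104→122: 18 bp
  122→140: 18 bp
  140→156: 16 bp
  156→170: 14 bp
  170→1 (wrap): 181-170+1 = 12 bp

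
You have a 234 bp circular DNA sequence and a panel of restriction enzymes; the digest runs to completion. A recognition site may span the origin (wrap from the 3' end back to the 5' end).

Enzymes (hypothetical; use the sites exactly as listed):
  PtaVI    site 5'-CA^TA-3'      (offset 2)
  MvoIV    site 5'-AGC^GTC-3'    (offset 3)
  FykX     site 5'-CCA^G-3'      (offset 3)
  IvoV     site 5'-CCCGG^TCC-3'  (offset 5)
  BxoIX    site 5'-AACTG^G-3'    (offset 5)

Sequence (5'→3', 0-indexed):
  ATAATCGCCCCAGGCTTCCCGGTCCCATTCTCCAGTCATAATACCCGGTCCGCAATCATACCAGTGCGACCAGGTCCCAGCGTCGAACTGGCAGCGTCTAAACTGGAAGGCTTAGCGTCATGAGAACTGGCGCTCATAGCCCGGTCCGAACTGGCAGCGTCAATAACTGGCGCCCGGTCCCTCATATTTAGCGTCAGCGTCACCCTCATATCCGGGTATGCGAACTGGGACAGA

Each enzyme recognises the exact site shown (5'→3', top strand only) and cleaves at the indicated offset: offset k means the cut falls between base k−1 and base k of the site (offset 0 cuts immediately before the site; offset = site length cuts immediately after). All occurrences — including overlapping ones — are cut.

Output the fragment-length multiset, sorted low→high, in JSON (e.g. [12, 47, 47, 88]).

Per-enzyme occurrences:
  PtaVI CATA/2: at [36, 56, 134, 182, 206] ⇒ [38, 58, 136, 184, 208]
  MvoIV AGCGTC/3: at [78, 92, 113, 155, 189, 195] ⇒ [81, 95, 116, 158, 192, 198]
  FykX CCAG/3: at [9, 31, 60, 69, 76] ⇒ [12, 34, 63, 72, 79]
  IvoV CCCGGTCC/5: at [17, 43, 139, 172] ⇒ [22, 48, 144, 177]
  BxoIX AACTGG/5: at [85, 100, 124, 148, 164, 222] ⇒ [90, 105, 129, 153, 169, 227]

Pooled cuts: [12, 22, 34, 38, 48, 58, 63, 72, 79, 81, 90, 95, 105, 116, 129, 136, 144, 153, 158, 169, 177, 184, 192, 198, 208, 227]

Fragment lengths:
  12→22: 10 bp
  22→34: 12 bp
  34→38: 4 bp
  38→48: 10 bp
  48→58: 10 bp
  58→63: 5 bp
  63→72: 9 bp
  72→79: 7 bp
  79→81: 2 bp
  81→90: 9 bp
  90→95: 5 bp
  95→105: 10 bp
  105→116: 11 bp
  116→129: 13 bp
  129→136: 7 bp
  136→144: 8 bp
  144→153: 9 bp
  153→158: 5 bp
  158→169: 11 bp
  169→177: 8 bp
  177→184: 7 bp
  184→192: 8 bp
  192→198: 6 bp
  198→208: 10 bp
  208→227: 19 bp
  227→12 (wrap): 234-227+12 = 19 bp

[2,4,5,5,5,6,7,7,7,8,8,8,9,9,9,10,10,10,10,10,11,11,12,13,19,19]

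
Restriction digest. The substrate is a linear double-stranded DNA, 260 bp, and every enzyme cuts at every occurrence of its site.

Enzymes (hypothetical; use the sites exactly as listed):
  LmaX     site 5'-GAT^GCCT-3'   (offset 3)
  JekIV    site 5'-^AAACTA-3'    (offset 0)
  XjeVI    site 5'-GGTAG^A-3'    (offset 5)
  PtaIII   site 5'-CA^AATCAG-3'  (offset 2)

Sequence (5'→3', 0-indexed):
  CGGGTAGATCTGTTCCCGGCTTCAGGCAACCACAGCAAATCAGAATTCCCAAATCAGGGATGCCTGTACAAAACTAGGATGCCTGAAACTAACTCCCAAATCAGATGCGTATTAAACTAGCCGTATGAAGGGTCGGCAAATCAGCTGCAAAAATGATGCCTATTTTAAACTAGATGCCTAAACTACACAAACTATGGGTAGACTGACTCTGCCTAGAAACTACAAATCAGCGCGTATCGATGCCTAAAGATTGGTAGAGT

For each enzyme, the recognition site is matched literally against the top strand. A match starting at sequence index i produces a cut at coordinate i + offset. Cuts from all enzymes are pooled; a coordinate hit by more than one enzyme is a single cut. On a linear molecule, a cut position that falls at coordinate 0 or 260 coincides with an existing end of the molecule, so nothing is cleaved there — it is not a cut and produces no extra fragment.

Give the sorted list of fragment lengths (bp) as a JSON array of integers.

Site scan:
  LmaX (GATGCCT, off=3): starts [58, 77, 154, 172, 238] → cuts [61, 80, 157, 175, 241]
  JekIV (AAACTA, off=0): starts [70, 85, 113, 166, 179, 188, 216] → cuts [70, 85, 113, 166, 179, 188, 216]
  XjeVI (GGTAGA, off=5): starts [2, 196, 252] → cuts [7, 201, 257]
  PtaIII (CAAATCAG, off=2): starts [35, 49, 96, 136, 222] → cuts [37, 51, 98, 138, 224]

Pooled cuts: [7, 37, 51, 61, 70, 80, 85, 98, 113, 138, 157, 166, 175, 179, 188, 201, 216, 224, 241, 257]

Fragment lengths:
  [0,7): 7 bp
  [7,37): 30 bp
  [37,51): 14 bp
  [51,61): 10 bp
  [61,70): 9 bp
  [70,80): 10 bp
  [80,85): 5 bp
  [85,98): 13 bp
  [98,113): 15 bp
  [113,138): 25 bp
  [138,157): 19 bp
  [157,166): 9 bp
  [166,175): 9 bp
  [175,179): 4 bp
  [179,188): 9 bp
  [188,201): 13 bp
  [201,216): 15 bp
  [216,224): 8 bp
  [224,241): 17 bp
  [241,257): 16 bp
  [257,260): 3 bp

[3,4,5,7,8,9,9,9,9,10,10,13,13,14,15,15,16,17,19,25,30]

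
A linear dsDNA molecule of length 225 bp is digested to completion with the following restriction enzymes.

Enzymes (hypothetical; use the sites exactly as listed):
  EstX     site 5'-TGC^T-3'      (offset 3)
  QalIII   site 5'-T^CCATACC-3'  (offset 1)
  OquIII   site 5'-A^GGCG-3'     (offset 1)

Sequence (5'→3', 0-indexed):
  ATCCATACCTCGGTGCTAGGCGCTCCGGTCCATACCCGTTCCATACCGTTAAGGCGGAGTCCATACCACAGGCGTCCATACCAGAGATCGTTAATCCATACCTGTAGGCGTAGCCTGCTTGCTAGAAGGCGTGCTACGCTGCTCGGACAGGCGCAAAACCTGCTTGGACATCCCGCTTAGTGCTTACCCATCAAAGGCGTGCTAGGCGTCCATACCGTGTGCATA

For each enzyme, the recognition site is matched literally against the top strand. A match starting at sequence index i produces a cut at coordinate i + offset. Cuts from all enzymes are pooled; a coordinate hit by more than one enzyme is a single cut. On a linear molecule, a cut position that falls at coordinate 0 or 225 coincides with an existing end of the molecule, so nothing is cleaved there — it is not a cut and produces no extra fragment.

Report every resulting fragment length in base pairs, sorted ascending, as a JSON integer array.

Scan for sites:
  EstX (TGCT, off=3): starts [13, 115, 119, 131, 139, 160, 180, 199] → cuts [16, 118, 122, 134, 142, 163, 183, 202]
  QalIII (TCCATACC, off=1): starts [1, 28, 39, 59, 74, 94, 208] → cuts [2, 29, 40, 60, 75, 95, 209]
  OquIII (AGGCG, off=1): starts [17, 51, 69, 105, 126, 148, 194, 203] → cuts [18, 52, 70, 106, 127, 149, 195, 204]

All cut coordinates (distinct, sorted): [2, 16, 18, 29, 40, 52, 60, 70, 75, 95, 106, 118, 122, 127, 134, 142, 149, 163, 183, 195, 202, 204, 209]

Fragments:
  [0,2): 2 bp
  [2,16): 14 bp
  [16,18): 2 bp
  [18,29): 11 bp
  [29,40): 11 bp
  [40,52): 12 bp
  [52,60): 8 bp
  [60,70): 10 bp
  [70,75): 5 bp
  [75,95): 20 bp
  [95,106): 11 bp
  [106,118): 12 bp
  [118,122): 4 bp
  [122,127): 5 bp
  [127,134): 7 bp
  [134,142): 8 bp
  [142,149): 7 bp
  [149,163): 14 bp
  [163,183): 20 bp
  [183,195): 12 bp
  [195,202): 7 bp
  [202,204): 2 bp
  [204,209): 5 bp
  [209,225): 16 bp

[2,2,2,4,5,5,5,7,7,7,8,8,10,11,11,11,12,12,12,14,14,16,20,20]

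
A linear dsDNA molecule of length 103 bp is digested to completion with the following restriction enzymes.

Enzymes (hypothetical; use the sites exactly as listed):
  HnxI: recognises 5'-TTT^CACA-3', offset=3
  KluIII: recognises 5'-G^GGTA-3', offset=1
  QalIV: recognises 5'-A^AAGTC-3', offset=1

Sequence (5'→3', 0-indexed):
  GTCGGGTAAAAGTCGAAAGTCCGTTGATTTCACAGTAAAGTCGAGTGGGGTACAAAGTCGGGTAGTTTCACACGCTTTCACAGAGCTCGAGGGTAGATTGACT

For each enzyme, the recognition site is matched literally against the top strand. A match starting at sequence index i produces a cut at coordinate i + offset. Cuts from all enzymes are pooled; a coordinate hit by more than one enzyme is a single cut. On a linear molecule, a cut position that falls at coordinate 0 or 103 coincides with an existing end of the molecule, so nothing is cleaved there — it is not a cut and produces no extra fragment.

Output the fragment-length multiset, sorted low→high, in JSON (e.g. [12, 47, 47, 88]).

Per-enzyme occurrences:
  HnxI (TTTCACA, off=3): starts [27, 65, 75] → cuts [30, 68, 78]
  KluIII (GGGTA, off=1): starts [3, 47, 59, 90] → cuts [4, 48, 60, 91]
  QalIV (AAAGTC, off=1): starts [8, 15, 36, 53] → cuts [9, 16, 37, 54]

Pooled cuts: [4, 9, 16, 30, 37, 48, 54, 60, 68, 78, 91]

Fragment lengths:
  [0,4): 4 bp
  [4,9): 5 bp
  [9,16): 7 bp
  [16,30): 14 bp
  [30,37): 7 bp
  [37,48): 11 bp
  [48,54): 6 bp
  [54,60): 6 bp
  [60,68): 8 bp
  [68,78): 10 bp
  [78,91): 13 bp
  [91,103): 12 bp

[4,5,6,6,7,7,8,10,11,12,13,14]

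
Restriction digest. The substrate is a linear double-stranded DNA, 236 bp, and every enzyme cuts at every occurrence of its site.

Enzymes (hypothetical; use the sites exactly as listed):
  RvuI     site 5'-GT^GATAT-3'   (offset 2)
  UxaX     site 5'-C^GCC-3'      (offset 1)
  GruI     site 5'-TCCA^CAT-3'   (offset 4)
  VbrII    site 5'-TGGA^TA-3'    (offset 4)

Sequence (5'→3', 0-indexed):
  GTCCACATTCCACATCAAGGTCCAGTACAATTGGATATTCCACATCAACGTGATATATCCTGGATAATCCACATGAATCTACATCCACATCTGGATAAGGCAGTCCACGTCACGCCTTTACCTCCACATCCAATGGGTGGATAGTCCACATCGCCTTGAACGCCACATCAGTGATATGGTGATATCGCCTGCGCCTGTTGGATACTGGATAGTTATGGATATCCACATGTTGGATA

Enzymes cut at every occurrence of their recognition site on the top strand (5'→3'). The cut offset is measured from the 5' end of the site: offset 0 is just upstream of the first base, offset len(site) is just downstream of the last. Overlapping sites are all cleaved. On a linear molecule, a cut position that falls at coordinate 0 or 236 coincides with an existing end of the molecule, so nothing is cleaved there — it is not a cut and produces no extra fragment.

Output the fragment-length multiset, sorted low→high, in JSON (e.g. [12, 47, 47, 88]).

[2,4,5,6,6,6,7,7,7,7,7,8,8,9,9,9,10,10,11,13,13,15,16,18,23]

Per-enzyme occurrences:
  RvuI (GTGATAT, off=2): starts [49, 170, 178] → cuts [51, 172, 180]
  UxaX (CGCC, off=1): starts [112, 151, 160, 185, 191] → cuts [113, 152, 161, 186, 192]
  GruI (TCCACAT, off=4): starts [1, 8, 38, 67, 83, 122, 144, 221] → cuts [5, 12, 42, 71, 87, 126, 148, 225]
  VbrII (TGGATA, off=4): starts [31, 60, 91, 137, 198, 205, 215, 230] → cuts [35, 64, 95, 141, 202, 209, 219, 234]

All cut coordinates (distinct, sorted): [5, 12, 35, 42, 51, 64, 71, 87, 95, 113, 126, 141, 148, 152, 161, 172, 180, 186, 192, 202, 209, 219, 225, 234]

Fragments:
  [0,5): 5 bp
  [5,12): 7 bp
  [12,35): 23 bp
  [35,42): 7 bp
  [42,51): 9 bp
  [51,64): 13 bp
  [64,71): 7 bp
  [71,87): 16 bp
  [87,95): 8 bp
  [95,113): 18 bp
  [113,126): 13 bp
  [126,141): 15 bp
  [141,148): 7 bp
  [148,152): 4 bp
  [152,161): 9 bp
  [161,172): 11 bp
  [172,180): 8 bp
  [180,186): 6 bp
  [186,192): 6 bp
  [192,202): 10 bp
  [202,209): 7 bp
  [209,219): 10 bp
  [219,225): 6 bp
  [225,234): 9 bp
  [234,236): 2 bp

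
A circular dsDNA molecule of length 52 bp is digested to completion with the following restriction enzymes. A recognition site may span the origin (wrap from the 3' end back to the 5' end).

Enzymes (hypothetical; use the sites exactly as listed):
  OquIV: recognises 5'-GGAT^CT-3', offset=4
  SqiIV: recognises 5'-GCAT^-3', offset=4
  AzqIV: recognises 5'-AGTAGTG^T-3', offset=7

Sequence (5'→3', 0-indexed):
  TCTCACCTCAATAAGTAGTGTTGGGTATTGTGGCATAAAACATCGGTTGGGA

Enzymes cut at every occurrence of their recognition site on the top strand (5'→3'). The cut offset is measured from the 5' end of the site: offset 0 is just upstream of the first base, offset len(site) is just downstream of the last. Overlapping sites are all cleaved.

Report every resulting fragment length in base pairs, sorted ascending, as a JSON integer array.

[16,17,19]

Site scan:
  OquIV (GGATCT, off=4): starts [49] → cuts [1]
  SqiIV (GCAT, off=4): starts [32] → cuts [36]
  AzqIV (AGTAGTGT, off=7): starts [13] → cuts [20]

Pooled cuts: [1, 20, 36]

Fragment lengths:
  1→20: 19 bp
  20→36: 16 bp
  36→1 (wrap): 52-36+1 = 17 bp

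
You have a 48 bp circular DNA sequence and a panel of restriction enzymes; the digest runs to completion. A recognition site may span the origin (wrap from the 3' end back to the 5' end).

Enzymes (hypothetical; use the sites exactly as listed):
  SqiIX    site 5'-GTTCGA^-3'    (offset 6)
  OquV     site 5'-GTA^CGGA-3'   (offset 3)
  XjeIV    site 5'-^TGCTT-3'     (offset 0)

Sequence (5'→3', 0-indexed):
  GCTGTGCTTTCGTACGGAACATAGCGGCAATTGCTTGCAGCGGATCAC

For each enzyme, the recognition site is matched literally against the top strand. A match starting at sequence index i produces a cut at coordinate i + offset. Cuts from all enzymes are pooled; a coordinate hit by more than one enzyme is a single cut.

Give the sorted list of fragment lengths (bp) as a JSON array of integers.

[10,17,21]

Site scan:
  SqiIX (GTTCGA, off=6): no sites
  OquV GTACGGA/3: at [11] ⇒ [14]
  XjeIV TGCTT/0: at [4, 31] ⇒ [4, 31]

All cut coordinates (distinct, sorted): [4, 14, 31]

Fragment lengths:
  4→14: 10 bp
  14→31: 17 bp
  31→4 (wrap): 48-31+4 = 21 bp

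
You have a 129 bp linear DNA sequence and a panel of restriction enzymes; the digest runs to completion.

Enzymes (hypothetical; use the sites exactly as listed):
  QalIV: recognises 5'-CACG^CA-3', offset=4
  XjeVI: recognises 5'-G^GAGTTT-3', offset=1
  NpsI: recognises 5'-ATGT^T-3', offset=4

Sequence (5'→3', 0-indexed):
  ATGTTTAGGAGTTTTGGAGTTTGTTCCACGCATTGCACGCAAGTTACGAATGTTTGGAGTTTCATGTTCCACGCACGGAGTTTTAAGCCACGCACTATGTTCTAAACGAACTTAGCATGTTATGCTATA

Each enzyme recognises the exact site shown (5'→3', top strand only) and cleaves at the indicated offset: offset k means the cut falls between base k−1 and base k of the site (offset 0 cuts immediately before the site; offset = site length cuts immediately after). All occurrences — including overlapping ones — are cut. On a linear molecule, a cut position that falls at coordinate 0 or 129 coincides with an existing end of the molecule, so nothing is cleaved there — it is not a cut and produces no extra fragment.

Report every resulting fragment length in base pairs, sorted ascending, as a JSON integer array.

[3,4,4,4,6,8,8,9,9,11,14,14,15,20]

Site scan:
  QalIV CACGCA/4: at [26, 35, 69, 88] ⇒ [30, 39, 73, 92]
  XjeVI GGAGTTT/1: at [7, 15, 55, 76] ⇒ [8, 16, 56, 77]
  NpsI ATGTT/4: at [0, 49, 63, 96, 116] ⇒ [4, 53, 67, 100, 120]

Pooled cuts: [4, 8, 16, 30, 39, 53, 56, 67, 73, 77, 92, 100, 120]

Fragment lengths:
  [0,4): 4 bp
  [4,8): 4 bp
  [8,16): 8 bp
  [16,30): 14 bp
  [30,39): 9 bp
  [39,53): 14 bp
  [53,56): 3 bp
  [56,67): 11 bp
  [67,73): 6 bp
  [73,77): 4 bp
  [77,92): 15 bp
  [92,100): 8 bp
  [100,120): 20 bp
  [120,129): 9 bp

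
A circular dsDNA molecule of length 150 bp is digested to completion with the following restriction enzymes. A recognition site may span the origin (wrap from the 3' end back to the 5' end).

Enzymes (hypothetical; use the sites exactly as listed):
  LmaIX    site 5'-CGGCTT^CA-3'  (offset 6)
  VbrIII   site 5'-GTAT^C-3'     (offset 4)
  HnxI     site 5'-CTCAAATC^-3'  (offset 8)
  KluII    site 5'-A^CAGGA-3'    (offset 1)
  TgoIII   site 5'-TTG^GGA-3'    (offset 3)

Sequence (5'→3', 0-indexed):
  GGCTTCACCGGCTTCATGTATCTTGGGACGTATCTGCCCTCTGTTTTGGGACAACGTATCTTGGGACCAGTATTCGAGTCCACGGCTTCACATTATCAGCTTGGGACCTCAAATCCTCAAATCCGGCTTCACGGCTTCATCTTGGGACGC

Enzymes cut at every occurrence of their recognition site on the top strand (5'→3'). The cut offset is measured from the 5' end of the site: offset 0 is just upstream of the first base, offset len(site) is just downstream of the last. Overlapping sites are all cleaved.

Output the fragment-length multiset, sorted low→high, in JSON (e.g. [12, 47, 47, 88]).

[4,4,6,7,7,8,8,8,9,11,11,12,15,15,25]

Site scan:
  LmaIX (CGGCTTCA, off=6): starts [8, 82, 123, 131, 149] → cuts [5, 14, 88, 129, 137]
  VbrIII (GTATC, off=4): starts [17, 29, 55] → cuts [21, 33, 59]
  HnxI (CTCAAATC, off=8): starts [107, 115] → cuts [115, 123]
  KluII (ACAGGA, off=1): no sites
  TgoIII (TTGGGA, off=3): starts [22, 45, 60, 100, 141] → cuts [25, 48, 63, 103, 144]

Pooled cuts: [5, 14, 21, 25, 33, 48, 59, 63, 88, 103, 115, 123, 129, 137, 144]

Fragments:
  5→14: 9 bp
  14→21: 7 bp
  21→25: 4 bp
  25→33: 8 bp
  33→48: 15 bp
  48→59: 11 bp
  59→63: 4 bp
  63→88: 25 bp
  88→103: 15 bp
  103→115: 12 bp
  115→123: 8 bp
  123→129: 6 bp
  129→137: 8 bp
  137→144: 7 bp
  144→5 (wrap): 150-144+5 = 11 bp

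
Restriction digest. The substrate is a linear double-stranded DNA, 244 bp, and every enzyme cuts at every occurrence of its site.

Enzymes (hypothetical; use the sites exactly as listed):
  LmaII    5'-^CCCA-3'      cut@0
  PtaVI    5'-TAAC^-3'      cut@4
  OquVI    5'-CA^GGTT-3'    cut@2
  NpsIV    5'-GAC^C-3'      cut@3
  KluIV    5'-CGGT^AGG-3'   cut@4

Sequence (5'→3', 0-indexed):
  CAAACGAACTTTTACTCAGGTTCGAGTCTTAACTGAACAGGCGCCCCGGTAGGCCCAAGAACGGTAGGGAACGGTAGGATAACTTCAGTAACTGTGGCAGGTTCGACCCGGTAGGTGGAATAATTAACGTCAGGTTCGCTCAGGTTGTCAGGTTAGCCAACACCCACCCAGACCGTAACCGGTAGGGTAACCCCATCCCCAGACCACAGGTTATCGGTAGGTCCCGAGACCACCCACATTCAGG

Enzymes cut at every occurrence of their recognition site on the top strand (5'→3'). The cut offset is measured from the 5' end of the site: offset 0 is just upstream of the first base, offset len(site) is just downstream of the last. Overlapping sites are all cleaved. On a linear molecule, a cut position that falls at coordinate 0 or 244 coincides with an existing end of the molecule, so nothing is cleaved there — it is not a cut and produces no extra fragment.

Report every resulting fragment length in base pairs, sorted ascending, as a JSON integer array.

[2,3,4,4,4,4,5,6,6,7,7,7,8,8,8,8,9,10,10,10,12,12,12,12,15,16,17,18]

Site scan:
  LmaII (CCCA, off=0): starts [53, 162, 166, 191, 197, 232] → cuts [53, 162, 166, 191, 197, 232]
  PtaVI (TAAC, off=4): starts [29, 79, 88, 124, 175, 187] → cuts [33, 83, 92, 128, 179, 191]
  OquVI (CAGGTT, off=2): starts [16, 97, 130, 140, 148, 206] → cuts [18, 99, 132, 142, 150, 208]
  NpsIV (GACC, off=3): starts [104, 170, 201, 227] → cuts [107, 173, 204, 230]
  KluIV (CGGTAGG, off=4): starts [46, 61, 71, 108, 179, 214] → cuts [50, 65, 75, 112, 183, 218]

Pooled cuts: [18, 33, 50, 53, 65, 75, 83, 92, 99, 107, 112, 128, 132, 142, 150, 162, 166, 173, 179, 183, 191, 197, 204, 208, 218, 230, 232]

Fragment lengths:
  [0,18): 18 bp
  [18,33): 15 bp
  [33,50): 17 bp
  [50,53): 3 bp
  [53,65): 12 bp
  [65,75): 10 bp
  [75,83): 8 bp
  [83,92): 9 bp
  [92,99): 7 bp
  [99,107): 8 bp
  [107,112): 5 bp
  [112,128): 16 bp
  [128,132): 4 bp
  [132,142): 10 bp
  [142,150): 8 bp
  [150,162): 12 bp
  [162,166): 4 bp
  [166,173): 7 bp
  [173,179): 6 bp
  [179,183): 4 bp
  [183,191): 8 bp
  [191,197): 6 bp
  [197,204): 7 bp
  [204,208): 4 bp
  [208,218): 10 bp
  [218,230): 12 bp
  [230,232): 2 bp
  [232,244): 12 bp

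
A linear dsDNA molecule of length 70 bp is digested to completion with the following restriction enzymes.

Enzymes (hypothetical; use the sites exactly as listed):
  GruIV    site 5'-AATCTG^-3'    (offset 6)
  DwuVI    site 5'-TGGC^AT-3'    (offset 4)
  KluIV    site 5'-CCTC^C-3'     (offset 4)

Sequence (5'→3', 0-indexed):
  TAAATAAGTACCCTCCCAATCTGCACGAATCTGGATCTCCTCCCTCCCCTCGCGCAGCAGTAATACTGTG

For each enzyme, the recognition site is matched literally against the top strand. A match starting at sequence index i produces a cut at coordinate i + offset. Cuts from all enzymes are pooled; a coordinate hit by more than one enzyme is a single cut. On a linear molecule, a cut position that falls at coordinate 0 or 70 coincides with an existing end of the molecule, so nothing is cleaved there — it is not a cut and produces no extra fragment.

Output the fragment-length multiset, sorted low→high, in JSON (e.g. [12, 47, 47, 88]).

[4,8,9,10,15,24]

Site scan:
  GruIV (AATCTG, off=6): starts [17, 27] → cuts [23, 33]
  DwuVI (TGGCAT, off=4): no sites
  KluIV (CCTCC, off=4): starts [11, 38, 42] → cuts [15, 42, 46]

Pooled cuts: [15, 23, 33, 42, 46]

Fragments:
  [0,15): 15 bp
  [15,23): 8 bp
  [23,33): 10 bp
  [33,42): 9 bp
  [42,46): 4 bp
  [46,70): 24 bp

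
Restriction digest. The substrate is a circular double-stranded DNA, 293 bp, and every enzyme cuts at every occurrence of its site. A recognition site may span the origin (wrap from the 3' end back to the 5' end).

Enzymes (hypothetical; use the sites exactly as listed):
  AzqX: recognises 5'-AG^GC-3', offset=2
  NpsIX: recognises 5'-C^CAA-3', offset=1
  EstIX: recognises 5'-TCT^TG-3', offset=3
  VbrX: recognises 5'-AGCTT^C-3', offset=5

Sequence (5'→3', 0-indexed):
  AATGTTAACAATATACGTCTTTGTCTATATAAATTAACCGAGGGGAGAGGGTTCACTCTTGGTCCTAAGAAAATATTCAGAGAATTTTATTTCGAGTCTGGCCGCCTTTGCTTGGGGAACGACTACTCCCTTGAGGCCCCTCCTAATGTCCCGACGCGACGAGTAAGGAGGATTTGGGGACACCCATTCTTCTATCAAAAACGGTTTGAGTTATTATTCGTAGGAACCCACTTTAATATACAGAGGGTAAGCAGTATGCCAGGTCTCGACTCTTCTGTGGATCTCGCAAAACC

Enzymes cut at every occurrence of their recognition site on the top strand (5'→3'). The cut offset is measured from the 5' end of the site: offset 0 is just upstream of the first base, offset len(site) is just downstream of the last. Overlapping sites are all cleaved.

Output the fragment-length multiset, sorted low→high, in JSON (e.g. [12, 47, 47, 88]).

[60,76,157]

Scan for sites:
  AzqX (AGGC, off=2): starts [133] → cuts [135]
  NpsIX (CCAA, off=1): starts [291] → cuts [292]
  EstIX (TCTTG, off=3): starts [56] → cuts [59]
  VbrX (AGCTTC, off=5): no sites

All cut coordinates (distinct, sorted): [59, 135, 292]

Fragments:
  59→135: 76 bp
  135→292: 157 bp
  292→59 (wrap): 293-292+59 = 60 bp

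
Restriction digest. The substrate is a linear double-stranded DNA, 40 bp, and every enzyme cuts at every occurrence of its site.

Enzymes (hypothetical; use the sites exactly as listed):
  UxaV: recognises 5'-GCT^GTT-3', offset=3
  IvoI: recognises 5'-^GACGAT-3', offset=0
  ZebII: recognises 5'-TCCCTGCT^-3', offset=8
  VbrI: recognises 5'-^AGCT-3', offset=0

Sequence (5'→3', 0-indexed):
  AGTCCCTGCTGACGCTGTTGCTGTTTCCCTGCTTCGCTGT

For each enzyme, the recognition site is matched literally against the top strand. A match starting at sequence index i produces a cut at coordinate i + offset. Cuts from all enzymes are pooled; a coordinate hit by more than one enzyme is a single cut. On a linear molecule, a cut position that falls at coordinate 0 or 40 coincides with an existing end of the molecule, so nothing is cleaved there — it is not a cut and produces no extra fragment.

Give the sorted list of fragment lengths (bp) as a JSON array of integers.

Per-enzyme occurrences:
  UxaV GCTGTT/3: at [13, 19] ⇒ [16, 22]
  IvoI (GACGAT, off=0): no sites
  ZebII TCCCTGCT/8: at [2, 25] ⇒ [10, 33]
  VbrI (AGCT, off=0): no sites

Pooled cuts: [10, 16, 22, 33]

Fragment lengths:
  [0,10): 10 bp
  [10,16): 6 bp
  [16,22): 6 bp
  [22,33): 11 bp
  [33,40): 7 bp

[6,6,7,10,11]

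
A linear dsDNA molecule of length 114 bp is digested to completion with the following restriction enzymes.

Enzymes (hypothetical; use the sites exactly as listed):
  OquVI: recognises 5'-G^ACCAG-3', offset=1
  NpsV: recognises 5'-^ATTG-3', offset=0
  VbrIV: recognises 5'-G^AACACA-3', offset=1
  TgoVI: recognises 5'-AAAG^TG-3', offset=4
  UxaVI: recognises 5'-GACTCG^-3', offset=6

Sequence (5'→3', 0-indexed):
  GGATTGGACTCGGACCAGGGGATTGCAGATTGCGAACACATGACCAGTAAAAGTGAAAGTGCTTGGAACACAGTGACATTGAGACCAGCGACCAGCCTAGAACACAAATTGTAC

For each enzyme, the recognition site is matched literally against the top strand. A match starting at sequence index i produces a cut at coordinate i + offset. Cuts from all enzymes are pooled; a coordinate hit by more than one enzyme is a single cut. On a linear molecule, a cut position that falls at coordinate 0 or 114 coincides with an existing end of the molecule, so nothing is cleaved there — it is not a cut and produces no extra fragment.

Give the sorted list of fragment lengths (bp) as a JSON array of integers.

[1,2,6,6,6,7,7,7,7,7,8,8,10,10,11,11]

Scan for sites:
  OquVI GACCAG/1: at [12, 41, 82, 89] ⇒ [13, 42, 83, 90]
  NpsV ATTG/0: at [2, 21, 28, 77, 107] ⇒ [2, 21, 28, 77, 107]
  VbrIV GAACACA/1: at [33, 65, 99] ⇒ [34, 66, 100]
  TgoVI AAAGTG/4: at [49, 55] ⇒ [53, 59]
  UxaVI GACTCG/6: at [6] ⇒ [12]

Pooled cuts: [2, 12, 13, 21, 28, 34, 42, 53, 59, 66, 77, 83, 90, 100, 107]

Fragments:
  [0,2): 2 bp
  [2,12): 10 bp
  [12,13): 1 bp
  [13,21): 8 bp
  [21,28): 7 bp
  [28,34): 6 bp
  [34,42): 8 bp
  [42,53): 11 bp
  [53,59): 6 bp
  [59,66): 7 bp
  [66,77): 11 bp
  [77,83): 6 bp
  [83,90): 7 bp
  [90,100): 10 bp
  [100,107): 7 bp
  [107,114): 7 bp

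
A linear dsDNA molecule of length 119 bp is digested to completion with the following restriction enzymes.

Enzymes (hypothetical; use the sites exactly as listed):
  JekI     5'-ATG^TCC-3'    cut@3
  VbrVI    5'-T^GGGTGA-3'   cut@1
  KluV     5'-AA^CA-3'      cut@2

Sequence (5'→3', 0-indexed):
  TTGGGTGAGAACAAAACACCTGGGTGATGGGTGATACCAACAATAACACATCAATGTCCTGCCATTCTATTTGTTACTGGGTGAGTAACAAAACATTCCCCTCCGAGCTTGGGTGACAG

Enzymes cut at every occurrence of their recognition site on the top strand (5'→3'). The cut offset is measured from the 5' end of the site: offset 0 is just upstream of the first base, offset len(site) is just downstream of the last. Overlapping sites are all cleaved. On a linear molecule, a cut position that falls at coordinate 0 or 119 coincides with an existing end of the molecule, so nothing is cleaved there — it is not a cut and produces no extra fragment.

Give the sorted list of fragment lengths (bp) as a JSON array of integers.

Site scan:
  JekI (ATGTCC, off=3): starts [53] → cuts [56]
  VbrVI (TGGGTGA, off=1): starts [1, 20, 27, 77, 109] → cuts [2, 21, 28, 78, 110]
  KluV (AACA, off=2): starts [9, 14, 38, 44, 86, 91] → cuts [11, 16, 40, 46, 88, 93]

Pooled cuts: [2, 11, 16, 21, 28, 40, 46, 56, 78, 88, 93, 110]

Fragments:
  [0,2): 2 bp
  [2,11): 9 bp
  [11,16): 5 bp
  [16,21): 5 bp
  [21,28): 7 bp
  [28,40): 12 bp
  [40,46): 6 bp
  [46,56): 10 bp
  [56,78): 22 bp
  [78,88): 10 bp
  [88,93): 5 bp
  [93,110): 17 bp
  [110,119): 9 bp

[2,5,5,5,6,7,9,9,10,10,12,17,22]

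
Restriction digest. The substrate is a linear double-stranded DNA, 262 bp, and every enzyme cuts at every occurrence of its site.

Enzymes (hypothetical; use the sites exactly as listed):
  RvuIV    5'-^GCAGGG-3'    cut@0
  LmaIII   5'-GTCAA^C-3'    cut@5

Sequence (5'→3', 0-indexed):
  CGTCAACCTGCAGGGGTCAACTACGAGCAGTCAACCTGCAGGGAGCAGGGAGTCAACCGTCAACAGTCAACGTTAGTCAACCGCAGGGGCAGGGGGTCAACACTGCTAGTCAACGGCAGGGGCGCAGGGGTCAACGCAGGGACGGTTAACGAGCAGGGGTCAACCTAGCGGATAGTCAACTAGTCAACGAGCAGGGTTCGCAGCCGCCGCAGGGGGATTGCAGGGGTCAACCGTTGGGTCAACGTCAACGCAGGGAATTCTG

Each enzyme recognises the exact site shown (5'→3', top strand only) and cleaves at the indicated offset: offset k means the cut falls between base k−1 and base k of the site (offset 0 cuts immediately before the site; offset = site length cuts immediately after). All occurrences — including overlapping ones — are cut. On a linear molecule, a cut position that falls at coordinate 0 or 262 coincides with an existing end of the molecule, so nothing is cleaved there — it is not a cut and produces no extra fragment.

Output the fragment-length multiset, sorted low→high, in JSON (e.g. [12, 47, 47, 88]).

[1,1,2,2,3,3,3,6,6,6,7,7,7,8,8,10,11,11,11,11,11,12,12,12,13,13,14,16,17,18]

Scan for sites:
  RvuIV (GCAGGG, off=0): starts [9, 37, 44, 82, 88, 115, 123, 135, 152, 190, 208, 219, 249] → cuts [9, 37, 44, 82, 88, 115, 123, 135, 152, 190, 208, 219, 249]
  LmaIII (GTCAAC, off=5): starts [1, 15, 29, 51, 58, 65, 75, 95, 108, 129, 158, 174, 182, 225, 237, 243] → cuts [6, 20, 34, 56, 63, 70, 80, 100, 113, 134, 163, 179, 187, 230, 242, 248]

All cut coordinates (distinct, sorted): [6, 9, 20, 34, 37, 44, 56, 63, 70, 80, 82, 88, 100, 113, 115, 123, 134, 135, 152, 163, 179, 187, 190, 208, 219, 230, 242, 248, 249]

Fragment lengths:
  [0,6): 6 bp
  [6,9): 3 bp
  [9,20): 11 bp
  [20,34): 14 bp
  [34,37): 3 bp
  [37,44): 7 bp
  [44,56): 12 bp
  [56,63): 7 bp
  [63,70): 7 bp
  [70,80): 10 bp
  [80,82): 2 bp
  [82,88): 6 bp
  [88,100): 12 bp
  [100,113): 13 bp
  [113,115): 2 bp
  [115,123): 8 bp
  [123,134): 11 bp
  [134,135): 1 bp
  [135,152): 17 bp
  [152,163): 11 bp
  [163,179): 16 bp
  [179,187): 8 bp
  [187,190): 3 bp
  [190,208): 18 bp
  [208,219): 11 bp
  [219,230): 11 bp
  [230,242): 12 bp
  [242,248): 6 bp
  [248,249): 1 bp
  [249,262): 13 bp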